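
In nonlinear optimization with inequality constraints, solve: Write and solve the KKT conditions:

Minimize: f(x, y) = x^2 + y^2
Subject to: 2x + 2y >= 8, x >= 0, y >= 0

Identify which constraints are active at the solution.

KKT conditions for min x^2 + y^2 s.t. 2x + 2y >= 8, x >= 0, y >= 0:
Stationarity: 2x = mu*2 + mu_x, 2y = mu*2 + mu_y, with mu, mu_x, mu_y >= 0
Complementary slackness: mu*(2x + 2y - 8) = 0, mu_x*x = 0, mu_y*y = 0
(0, 0) is infeasible (2*0 + 2*0 < 8), so if mu = 0 stationarity would force x = mu_x/2 >= 0, y = mu_y/2 >= 0 with mu_x*x = mu_y*y = 0, i.e. x = y = 0: contradiction. Hence mu > 0 and 2x + 2y = 8 is active.
Try x > 0, y > 0 (so mu_x = mu_y = 0): x = 2*mu/2, y = 2*mu/2
Substitute: 2*(2*mu/2) + 2*(2*mu/2) = 8
  mu*8/2 = 8 => mu = 2
x* = 2 > 0, y* = 2 > 0, consistent with mu_x = mu_y = 0.
f is convex and the constraints are linear, so this KKT point is the global minimum.
f* = 8
Active constraints: 2x + 2y >= 8 (holds with equality, mu = 2 > 0); x >= 0 and y >= 0 are inactive (mu_x = mu_y = 0).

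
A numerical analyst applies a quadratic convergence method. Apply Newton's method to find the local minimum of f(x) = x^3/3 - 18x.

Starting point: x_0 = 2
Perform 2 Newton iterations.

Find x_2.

f(x) = x^3/3 - 18x
f'(x) = x^2 - 18, f''(x) = 2x
Newton update: x_{n+1} = x_n - (x_n^2 - 18)/(2*x_n)
Step 1: x_0 = 2, f'=-14, f''=4, x_1 = 11/2
Step 2: x_1 = 11/2, f'=49/4, f''=11, x_2 = 193/44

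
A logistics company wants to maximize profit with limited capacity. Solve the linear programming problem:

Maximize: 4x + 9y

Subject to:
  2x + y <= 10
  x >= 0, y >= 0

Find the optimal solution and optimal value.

The feasible region has vertices at [(0, 0), (5, 0), (0, 10)].
Checking objective 4x + 9y at each vertex:
  (0, 0): 4*0 + 9*0 = 0
  (5, 0): 4*5 + 9*0 = 20
  (0, 10): 4*0 + 9*10 = 90
Maximum is 90 at (0, 10).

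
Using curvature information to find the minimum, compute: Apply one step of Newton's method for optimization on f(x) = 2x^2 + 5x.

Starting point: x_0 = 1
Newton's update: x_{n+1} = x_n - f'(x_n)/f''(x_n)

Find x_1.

f(x) = 2x^2 + 5x
f'(x) = 4x + (5), f''(x) = 4
Newton step: x_1 = x_0 - f'(x_0)/f''(x_0)
f'(1) = 9
x_1 = 1 - 9/4 = -5/4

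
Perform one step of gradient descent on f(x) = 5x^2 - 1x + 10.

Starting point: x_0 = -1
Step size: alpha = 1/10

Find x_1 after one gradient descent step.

f(x) = 5x^2 - 1x + 10
f'(x) = 10x - 1
f'(-1) = 10*-1 + (-1) = -11
x_1 = x_0 - alpha * f'(x_0) = -1 - 1/10 * -11 = 1/10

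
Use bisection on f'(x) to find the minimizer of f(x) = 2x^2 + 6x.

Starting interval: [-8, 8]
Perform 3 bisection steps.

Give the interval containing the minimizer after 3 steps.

Finding critical point of f(x) = 2x^2 + 6x using bisection on f'(x) = 4x + 6.
f'(x) = 0 when x = -3/2.
Starting interval: [-8, 8]
Step 1: mid = 0, f'(mid) = 6, new interval = [-8, 0]
Step 2: mid = -4, f'(mid) = -10, new interval = [-4, 0]
Step 3: mid = -2, f'(mid) = -2, new interval = [-2, 0]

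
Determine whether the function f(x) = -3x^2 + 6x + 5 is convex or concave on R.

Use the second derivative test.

f(x) = -3x^2 + 6x + 5
f'(x) = -6x + 6
f''(x) = -6
Since f''(x) = -6 < 0 for all x, f is concave on R.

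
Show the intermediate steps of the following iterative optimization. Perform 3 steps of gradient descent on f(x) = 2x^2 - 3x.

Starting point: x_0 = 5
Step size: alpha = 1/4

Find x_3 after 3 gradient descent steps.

f(x) = 2x^2 - 3x, f'(x) = 4x + (-3)
Step 1: f'(5) = 17, x_1 = 5 - 1/4 * 17 = 3/4
Step 2: f'(3/4) = 0, x_2 = 3/4 - 1/4 * 0 = 3/4
Step 3: f'(3/4) = 0, x_3 = 3/4 - 1/4 * 0 = 3/4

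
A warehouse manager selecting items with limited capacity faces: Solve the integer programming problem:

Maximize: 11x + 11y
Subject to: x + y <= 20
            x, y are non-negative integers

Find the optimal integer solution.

Objective: 11x + 11y, constraint: x + y <= 20
Coefficient of x is 11 >= coefficient of y is 11, so allocate the entire budget to x.
Optimal: x = 20, y = 0, value = 220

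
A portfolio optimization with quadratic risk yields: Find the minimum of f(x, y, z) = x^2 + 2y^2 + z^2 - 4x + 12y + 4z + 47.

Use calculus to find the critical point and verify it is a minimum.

f(x,y,z) = x^2 + 2y^2 + z^2 - 4x + 12y + 4z + 47
df/dx = 2x + (-4) = 0 => x = 2
df/dy = 4y + (12) = 0 => y = -3
df/dz = 2z + (4) = 0 => z = -2
f(2,-3,-2) = 1*(2)^2 + 2*(-3)^2 + 1*(-2)^2 + -4*(2) + 12*(-3) + 4*(-2) + 47 = 21
Hessian is diagonal with entries 2, 4, 2 > 0, confirmed minimum.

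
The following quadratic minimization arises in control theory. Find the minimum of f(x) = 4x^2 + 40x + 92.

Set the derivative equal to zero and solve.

f(x) = 4x^2 + 40x + 92
f'(x) = 8x + (40) = 0
x = -40/8 = -5
f(-5) = -8
Since f''(x) = 8 > 0, this is a minimum.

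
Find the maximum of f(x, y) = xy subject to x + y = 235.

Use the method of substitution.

Substitute y = 235 - x into f(x,y) = xy:
g(x) = x(235 - x) = 235x - x^2
g'(x) = 235 - 2x = 0  =>  x = 235/2
y = 235 - 235/2 = 235/2
Maximum value = (235/2) * (235/2) = 55225/4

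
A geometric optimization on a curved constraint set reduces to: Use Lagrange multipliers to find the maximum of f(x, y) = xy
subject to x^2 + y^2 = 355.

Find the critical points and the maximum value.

Lagrange conditions: y = 2*lambda*x and x = 2*lambda*y
If x = 0 then y = 0, violating the constraint, so x, y != 0.
Dividing: y/x = x/y => x^2 = y^2 => y = x or y = -x
Constraint: 2x^2 = 355 => x^2 = 355/2 => x = +/-sqrt(355/2)
Critical points: (sqrt(355/2), sqrt(355/2)), (-sqrt(355/2), -sqrt(355/2)), (sqrt(355/2), -sqrt(355/2)), (-sqrt(355/2), sqrt(355/2))
  y = x:  xy = x^2 = 355/2  at (sqrt(355/2), sqrt(355/2)) and (-sqrt(355/2), -sqrt(355/2))
  y = -x: xy = -x^2 = -355/2 at (sqrt(355/2), -sqrt(355/2)) and (-sqrt(355/2), sqrt(355/2))
Maximum xy = 355/2 at (sqrt(355/2), sqrt(355/2)) and (-sqrt(355/2), -sqrt(355/2))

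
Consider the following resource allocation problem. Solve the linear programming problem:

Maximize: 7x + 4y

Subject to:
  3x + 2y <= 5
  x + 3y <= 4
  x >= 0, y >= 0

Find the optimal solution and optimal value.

Feasible vertices: (0, 0), (0, 4/3), (1, 1), (5/3, 0)
Objective 7x + 4y at each:
  (0, 0): 0
  (0, 4/3): 16/3
  (1, 1): 11
  (5/3, 0): 35/3
Maximum is 35/3 at (5/3, 0).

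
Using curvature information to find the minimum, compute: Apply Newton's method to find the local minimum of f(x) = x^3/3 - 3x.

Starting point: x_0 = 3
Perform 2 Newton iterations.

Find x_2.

f(x) = x^3/3 - 3x
f'(x) = x^2 - 3, f''(x) = 2x
Newton update: x_{n+1} = x_n - (x_n^2 - 3)/(2*x_n)
Step 1: x_0 = 3, f'=6, f''=6, x_1 = 2
Step 2: x_1 = 2, f'=1, f''=4, x_2 = 7/4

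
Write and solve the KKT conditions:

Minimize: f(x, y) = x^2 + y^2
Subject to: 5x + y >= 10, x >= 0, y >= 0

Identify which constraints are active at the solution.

KKT conditions for min x^2 + y^2 s.t. 5x + 1y >= 10, x >= 0, y >= 0:
Stationarity: 2x = mu*5 + mu_x, 2y = mu*1 + mu_y, with mu, mu_x, mu_y >= 0
Complementary slackness: mu*(5x + y - 10) = 0, mu_x*x = 0, mu_y*y = 0
(0, 0) is infeasible (5*0 + 1*0 < 10), so if mu = 0 stationarity would force x = mu_x/2 >= 0, y = mu_y/2 >= 0 with mu_x*x = mu_y*y = 0, i.e. x = y = 0: contradiction. Hence mu > 0 and 5x + y = 10 is active.
Try x > 0, y > 0 (so mu_x = mu_y = 0): x = 5*mu/2, y = 1*mu/2
Substitute: 5*(5*mu/2) + 1*(1*mu/2) = 10
  mu*26/2 = 10 => mu = 10/13
x* = 25/13 > 0, y* = 5/13 > 0, consistent with mu_x = mu_y = 0.
f is convex and the constraints are linear, so this KKT point is the global minimum.
f* = 50/13
Active constraints: 5x + y >= 10 (holds with equality, mu = 10/13 > 0); x >= 0 and y >= 0 are inactive (mu_x = mu_y = 0).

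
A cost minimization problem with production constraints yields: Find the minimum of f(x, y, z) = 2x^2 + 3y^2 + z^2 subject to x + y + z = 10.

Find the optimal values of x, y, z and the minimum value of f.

Using Lagrange multipliers on f = 2x^2 + 3y^2 + z^2 with constraint x + y + z = 10:
Conditions: 2*2*x = lambda, 2*3*y = lambda, 2*1*z = lambda
So x = lambda/4, y = lambda/6, z = lambda/2
Substituting into constraint: lambda * (11/12) = 10
lambda = 120/11
x = 30/11, y = 20/11, z = 60/11
Minimum value = 600/11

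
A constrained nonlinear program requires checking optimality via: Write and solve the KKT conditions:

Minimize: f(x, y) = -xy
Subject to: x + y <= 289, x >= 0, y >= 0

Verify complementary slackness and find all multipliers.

Problem: min -xy s.t. x + y <= 289 (multiplier lambda), x >= 0 (mu_x), y >= 0 (mu_y)
KKT stationarity: -y + lambda - mu_x = 0, -x + lambda - mu_y = 0, with lambda, mu_x, mu_y >= 0
Complementary slackness: lambda*(x + y - 289) = 0, mu_x*x = 0, mu_y*y = 0
If lambda = 0: y = -mu_x <= 0 and x = -mu_y <= 0 force x = y = 0 with f = 0; but x = y = 289/2 is feasible with f = -83521/4 < 0, so this is not the minimum. Hence lambda > 0 and x + y = 289.
Try x > 0, y > 0 (so mu_x = mu_y = 0): y = lambda, x = lambda => x = y = lambda
x + y = 289 => 2*lambda = 289 => lambda = 289/2
x* = y* = 289/2 > 0, consistent with mu_x = mu_y = 0.
(Any feasible point with x = 0 or y = 0 has f = 0 > -83521/4, so the minimum is not on those boundaries.)
min(-xy) = -83521/4 (i.e. max xy = 83521/4)
Multipliers: lambda = 289/2, mu_x = 0, mu_y = 0
Complementary slackness: lambda*(x + y - 289) = 289/2*(289/2 + 289/2 - 289) = 0, mu_x*x = 0*289/2 = 0, mu_y*y = 0*289/2 = 0. Satisfied.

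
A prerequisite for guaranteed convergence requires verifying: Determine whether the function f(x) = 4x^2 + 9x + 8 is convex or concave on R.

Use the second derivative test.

f(x) = 4x^2 + 9x + 8
f'(x) = 8x + 9
f''(x) = 8
Since f''(x) = 8 > 0 for all x, f is convex on R.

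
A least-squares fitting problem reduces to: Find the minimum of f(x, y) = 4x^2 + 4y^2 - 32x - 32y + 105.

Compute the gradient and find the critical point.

f(x,y) = 4x^2 + 4y^2 - 32x - 32y + 105
df/dx = 8x + (-32) = 0  =>  x = 4
df/dy = 8y + (-32) = 0  =>  y = 4
f(4, 4) = 4*(4)^2 + 4*(4)^2 + -32*(4) + -32*(4) + 105 = -23
Hessian is diagonal with entries 8, 8 > 0, so this is a minimum.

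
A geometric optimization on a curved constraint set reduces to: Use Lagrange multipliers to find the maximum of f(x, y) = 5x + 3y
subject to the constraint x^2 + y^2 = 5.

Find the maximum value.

Set up Lagrange conditions: grad f = lambda * grad g
  5 = 2*lambda*x
  3 = 2*lambda*y
From these: x/y = 5/3, so x = 5t, y = 3t for some t.
Substitute into constraint: (5t)^2 + (3t)^2 = 5
  t^2 * 34 = 5
  t = sqrt(5/34)
Maximum = 5*x + 3*y = (5^2 + 3^2)*t = 34 * sqrt(5/34) = sqrt(170)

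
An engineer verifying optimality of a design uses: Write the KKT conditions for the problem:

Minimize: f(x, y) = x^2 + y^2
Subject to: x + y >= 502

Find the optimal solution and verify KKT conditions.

KKT conditions for min x^2 + y^2 s.t. x + y >= 502:
Stationarity: 2x = mu, 2y = mu
So x = y = mu/2.
Complementary slackness: mu*(x + y - 502) = 0
Primal feasibility: x + y >= 502; dual feasibility: mu >= 0
If mu = 0 then x = y = 0, but 0 + 0 < 502 is infeasible, so the constraint is active.
Constraint active: x + y = 2*(mu/2) = 502 => mu = 502
x = y = 251, f = 126002
Verify: stationarity 2*251 = 502 = mu; primal 251 + 251 = 502 >= 502; dual mu = 502 >= 0; complementary slackness 502*(502 - 502) = 0. All KKT conditions hold.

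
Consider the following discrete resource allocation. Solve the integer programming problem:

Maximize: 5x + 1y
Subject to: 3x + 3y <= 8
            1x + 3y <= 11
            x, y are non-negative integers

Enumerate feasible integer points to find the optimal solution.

Constraint 1: 3x + 3y <= 8
Constraint 2: 1x + 3y <= 11
Feasible x range (need y >= 0): 0 <= x <= min(8/3, 11/1) => x in {0, ..., 2}.
Enumerate feasible integer points row by row (the coefficient of y is 1 > 0, so for each x the largest feasible y gives the best value):
  x = 0: y <= min((8 - 3*0)/3, (11 - 1*0)/3) => y in {0, ..., 2}; best 5*0 + 1*2 = 2
  x = 1: y <= min((8 - 3*1)/3, (11 - 1*1)/3) => y in {0, ..., 1}; best 5*1 + 1*1 = 6
  x = 2: y <= min((8 - 3*2)/3, (11 - 1*2)/3) => y in {0}; best 5*2 + 1*0 = 10
The maximum 5x + 1y = 10 is achieved at x = 2, y = 0.
Check: 3*2 + 3*0 = 6 <= 8 and 1*2 + 3*0 = 2 <= 11.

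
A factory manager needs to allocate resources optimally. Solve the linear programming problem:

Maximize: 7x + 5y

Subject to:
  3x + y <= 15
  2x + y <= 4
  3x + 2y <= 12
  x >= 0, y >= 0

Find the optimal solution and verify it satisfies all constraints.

Feasible vertices: (0, 0), (0, 4), (2, 0)
Objective 7x + 5y at each vertex:
  (0, 0): 0
  (0, 4): 20
  (2, 0): 14
Maximum is 20 at (0, 4).
Verify constraints at (x, y) = (0, 4):
  3*0 + 1*4 = 4 <= 15
  2*0 + 1*4 = 4 <= 4 (active)
  3*0 + 2*4 = 8 <= 12
  x = 0 >= 0, y = 4 >= 0. All constraints satisfied.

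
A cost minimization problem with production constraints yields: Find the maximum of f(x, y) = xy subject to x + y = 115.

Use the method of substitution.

Substitute y = 115 - x into f(x,y) = xy:
g(x) = x(115 - x) = 115x - x^2
g'(x) = 115 - 2x = 0  =>  x = 115/2
y = 115 - 115/2 = 115/2
Maximum value = (115/2) * (115/2) = 13225/4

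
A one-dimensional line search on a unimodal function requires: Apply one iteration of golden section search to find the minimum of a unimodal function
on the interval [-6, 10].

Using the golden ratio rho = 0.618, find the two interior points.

Golden section search on [-6, 10].
Golden ratio rho = 0.618 (approx).
Interior points:
  x_1 = -6 + (1-0.618)*16 = 0.1120
  x_2 = -6 + 0.618*16 = 3.8880
Compare f(x_1) and f(x_2) to determine which subinterval to keep.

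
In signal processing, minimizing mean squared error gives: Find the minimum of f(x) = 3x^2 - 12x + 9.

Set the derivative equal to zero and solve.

f(x) = 3x^2 - 12x + 9
f'(x) = 6x + (-12) = 0
x = 12/6 = 2
f(2) = -3
Since f''(x) = 6 > 0, this is a minimum.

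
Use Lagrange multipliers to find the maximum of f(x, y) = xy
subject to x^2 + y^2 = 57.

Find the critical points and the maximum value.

Lagrange conditions: y = 2*lambda*x and x = 2*lambda*y
If x = 0 then y = 0, violating the constraint, so x, y != 0.
Dividing: y/x = x/y => x^2 = y^2 => y = x or y = -x
Constraint: 2x^2 = 57 => x^2 = 57/2 => x = +/-sqrt(57/2)
Critical points: (sqrt(57/2), sqrt(57/2)), (-sqrt(57/2), -sqrt(57/2)), (sqrt(57/2), -sqrt(57/2)), (-sqrt(57/2), sqrt(57/2))
  y = x:  xy = x^2 = 57/2  at (sqrt(57/2), sqrt(57/2)) and (-sqrt(57/2), -sqrt(57/2))
  y = -x: xy = -x^2 = -57/2 at (sqrt(57/2), -sqrt(57/2)) and (-sqrt(57/2), sqrt(57/2))
Maximum xy = 57/2 at (sqrt(57/2), sqrt(57/2)) and (-sqrt(57/2), -sqrt(57/2))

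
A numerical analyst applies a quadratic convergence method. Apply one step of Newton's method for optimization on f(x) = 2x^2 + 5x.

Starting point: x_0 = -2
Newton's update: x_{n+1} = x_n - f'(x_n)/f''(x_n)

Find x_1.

f(x) = 2x^2 + 5x
f'(x) = 4x + (5), f''(x) = 4
Newton step: x_1 = x_0 - f'(x_0)/f''(x_0)
f'(-2) = -3
x_1 = -2 - -3/4 = -5/4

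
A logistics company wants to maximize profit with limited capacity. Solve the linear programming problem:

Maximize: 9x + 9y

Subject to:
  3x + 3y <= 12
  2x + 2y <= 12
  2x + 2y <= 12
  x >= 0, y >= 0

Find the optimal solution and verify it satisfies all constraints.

Feasible vertices: (0, 0), (0, 4), (4, 0)
Objective 9x + 9y at each vertex:
  (0, 0): 0
  (0, 4): 36
  (4, 0): 36
Maximum is 36 at (0, 4).
Verify constraints at (x, y) = (0, 4):
  3*0 + 3*4 = 12 <= 12 (active)
  2*0 + 2*4 = 8 <= 12
  2*0 + 2*4 = 8 <= 12
  x = 0 >= 0, y = 4 >= 0. All constraints satisfied.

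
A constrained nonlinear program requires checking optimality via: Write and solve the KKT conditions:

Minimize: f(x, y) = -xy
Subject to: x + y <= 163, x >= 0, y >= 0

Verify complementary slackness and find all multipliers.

Problem: min -xy s.t. x + y <= 163 (multiplier lambda), x >= 0 (mu_x), y >= 0 (mu_y)
KKT stationarity: -y + lambda - mu_x = 0, -x + lambda - mu_y = 0, with lambda, mu_x, mu_y >= 0
Complementary slackness: lambda*(x + y - 163) = 0, mu_x*x = 0, mu_y*y = 0
If lambda = 0: y = -mu_x <= 0 and x = -mu_y <= 0 force x = y = 0 with f = 0; but x = y = 163/2 is feasible with f = -26569/4 < 0, so this is not the minimum. Hence lambda > 0 and x + y = 163.
Try x > 0, y > 0 (so mu_x = mu_y = 0): y = lambda, x = lambda => x = y = lambda
x + y = 163 => 2*lambda = 163 => lambda = 163/2
x* = y* = 163/2 > 0, consistent with mu_x = mu_y = 0.
(Any feasible point with x = 0 or y = 0 has f = 0 > -26569/4, so the minimum is not on those boundaries.)
min(-xy) = -26569/4 (i.e. max xy = 26569/4)
Multipliers: lambda = 163/2, mu_x = 0, mu_y = 0
Complementary slackness: lambda*(x + y - 163) = 163/2*(163/2 + 163/2 - 163) = 0, mu_x*x = 0*163/2 = 0, mu_y*y = 0*163/2 = 0. Satisfied.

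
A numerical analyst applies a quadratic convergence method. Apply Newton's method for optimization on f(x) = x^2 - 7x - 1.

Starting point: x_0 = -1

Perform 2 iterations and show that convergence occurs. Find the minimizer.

f(x) = x^2 - 7x - 1, f'(x) = 2x + (-7), f''(x) = 2
Step 1: f'(-1) = -9, x_1 = -1 - -9/2 = 7/2
Step 2: f'(7/2) = 0, x_2 = 7/2 (converged)
Newton's method converges in 1 step for quadratics.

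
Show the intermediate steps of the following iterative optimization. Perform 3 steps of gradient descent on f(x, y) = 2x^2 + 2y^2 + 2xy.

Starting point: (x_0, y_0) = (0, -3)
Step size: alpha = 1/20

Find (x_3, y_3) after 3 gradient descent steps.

f(x,y) = 2x^2 + 2y^2 + 2xy
grad_x = 4x + 2y, grad_y = 4y + 2x
Step 1: grad = (-6, -12), (3/10, -12/5)
Step 2: grad = (-18/5, -9), (12/25, -39/20)
Step 3: grad = (-99/50, -171/25), (579/1000, -201/125)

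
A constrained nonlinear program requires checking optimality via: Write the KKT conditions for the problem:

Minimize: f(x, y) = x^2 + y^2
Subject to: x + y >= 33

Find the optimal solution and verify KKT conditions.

KKT conditions for min x^2 + y^2 s.t. x + y >= 33:
Stationarity: 2x = mu, 2y = mu
So x = y = mu/2.
Complementary slackness: mu*(x + y - 33) = 0
Primal feasibility: x + y >= 33; dual feasibility: mu >= 0
If mu = 0 then x = y = 0, but 0 + 0 < 33 is infeasible, so the constraint is active.
Constraint active: x + y = 2*(mu/2) = 33 => mu = 33
x = y = 33/2, f = 1089/2
Verify: stationarity 2*(33/2) = 33 = mu; primal 33/2 + 33/2 = 33 >= 33; dual mu = 33 >= 0; complementary slackness 33*(33 - 33) = 0. All KKT conditions hold.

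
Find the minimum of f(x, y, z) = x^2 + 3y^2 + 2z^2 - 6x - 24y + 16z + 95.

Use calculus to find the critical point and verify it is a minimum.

f(x,y,z) = x^2 + 3y^2 + 2z^2 - 6x - 24y + 16z + 95
df/dx = 2x + (-6) = 0 => x = 3
df/dy = 6y + (-24) = 0 => y = 4
df/dz = 4z + (16) = 0 => z = -4
f(3,4,-4) = 1*(3)^2 + 3*(4)^2 + 2*(-4)^2 + -6*(3) + -24*(4) + 16*(-4) + 95 = 6
Hessian is diagonal with entries 2, 6, 4 > 0, confirmed minimum.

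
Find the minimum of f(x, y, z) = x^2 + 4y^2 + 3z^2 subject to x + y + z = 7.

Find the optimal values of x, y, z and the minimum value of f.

Using Lagrange multipliers on f = x^2 + 4y^2 + 3z^2 with constraint x + y + z = 7:
Conditions: 2*1*x = lambda, 2*4*y = lambda, 2*3*z = lambda
So x = lambda/2, y = lambda/8, z = lambda/6
Substituting into constraint: lambda * (19/24) = 7
lambda = 168/19
x = 84/19, y = 21/19, z = 28/19
Minimum value = 588/19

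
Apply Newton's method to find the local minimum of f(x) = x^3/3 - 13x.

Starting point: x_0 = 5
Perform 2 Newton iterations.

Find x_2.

f(x) = x^3/3 - 13x
f'(x) = x^2 - 13, f''(x) = 2x
Newton update: x_{n+1} = x_n - (x_n^2 - 13)/(2*x_n)
Step 1: x_0 = 5, f'=12, f''=10, x_1 = 19/5
Step 2: x_1 = 19/5, f'=36/25, f''=38/5, x_2 = 343/95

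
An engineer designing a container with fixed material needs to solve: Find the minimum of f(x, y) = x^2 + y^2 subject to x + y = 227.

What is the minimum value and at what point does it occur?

Substitute y = 227 - x into f(x,y) = x^2 + y^2:
g(x) = x^2 + (227 - x)^2 = 2x^2 - 454x + 51529
g'(x) = 4x - 454 = 0  =>  x = 227/2
y = 227 - 227/2 = 227/2
Minimum value = (227/2)^2 + (227/2)^2 = 51529/2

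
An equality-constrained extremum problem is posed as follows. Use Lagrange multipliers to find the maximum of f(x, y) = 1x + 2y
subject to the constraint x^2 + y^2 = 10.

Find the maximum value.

Set up Lagrange conditions: grad f = lambda * grad g
  1 = 2*lambda*x
  2 = 2*lambda*y
From these: x/y = 1/2, so x = 1t, y = 2t for some t.
Substitute into constraint: (1t)^2 + (2t)^2 = 10
  t^2 * 5 = 10
  t = sqrt(10/5)
Maximum = 1*x + 2*y = (1^2 + 2^2)*t = 5 * sqrt(10/5) = sqrt(50)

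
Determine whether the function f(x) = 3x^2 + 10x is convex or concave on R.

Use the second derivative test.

f(x) = 3x^2 + 10x
f'(x) = 6x + 10
f''(x) = 6
Since f''(x) = 6 > 0 for all x, f is convex on R.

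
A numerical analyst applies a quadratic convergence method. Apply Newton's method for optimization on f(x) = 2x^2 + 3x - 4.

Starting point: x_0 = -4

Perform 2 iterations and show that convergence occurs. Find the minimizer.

f(x) = 2x^2 + 3x - 4, f'(x) = 4x + (3), f''(x) = 4
Step 1: f'(-4) = -13, x_1 = -4 - -13/4 = -3/4
Step 2: f'(-3/4) = 0, x_2 = -3/4 (converged)
Newton's method converges in 1 step for quadratics.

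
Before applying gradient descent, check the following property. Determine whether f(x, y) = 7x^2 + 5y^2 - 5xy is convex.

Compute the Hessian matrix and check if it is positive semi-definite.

f(x,y) = 7x^2 + 5y^2 - 5xy
Hessian H = [[14, -5], [-5, 10]]
trace(H) = 24, det(H) = 115
Eigenvalues: (24 +/- sqrt(116)) / 2 = 17.39, 6.615
Since both eigenvalues > 0, f is convex.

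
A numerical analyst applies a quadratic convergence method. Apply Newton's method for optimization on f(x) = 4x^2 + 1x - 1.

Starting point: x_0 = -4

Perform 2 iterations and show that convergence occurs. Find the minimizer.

f(x) = 4x^2 + 1x - 1, f'(x) = 8x + (1), f''(x) = 8
Step 1: f'(-4) = -31, x_1 = -4 - -31/8 = -1/8
Step 2: f'(-1/8) = 0, x_2 = -1/8 (converged)
Newton's method converges in 1 step for quadratics.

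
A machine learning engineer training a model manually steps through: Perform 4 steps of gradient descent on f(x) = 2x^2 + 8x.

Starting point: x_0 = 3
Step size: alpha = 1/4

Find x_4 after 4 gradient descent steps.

f(x) = 2x^2 + 8x, f'(x) = 4x + (8)
Step 1: f'(3) = 20, x_1 = 3 - 1/4 * 20 = -2
Step 2: f'(-2) = 0, x_2 = -2 - 1/4 * 0 = -2
Step 3: f'(-2) = 0, x_3 = -2 - 1/4 * 0 = -2
Step 4: f'(-2) = 0, x_4 = -2 - 1/4 * 0 = -2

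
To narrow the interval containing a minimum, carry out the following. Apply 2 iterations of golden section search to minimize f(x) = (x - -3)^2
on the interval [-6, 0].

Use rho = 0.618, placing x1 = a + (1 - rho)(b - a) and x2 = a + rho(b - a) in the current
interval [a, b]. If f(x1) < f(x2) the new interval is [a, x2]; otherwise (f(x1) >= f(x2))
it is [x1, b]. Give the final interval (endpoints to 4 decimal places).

Golden section search for min of f(x) = (x - -3)^2 on [-6, 0].
Each step: x1 = a + (1 - rho)(b - a), x2 = a + rho(b - a); if f(x1) < f(x2) keep [a, x2], otherwise keep [x1, b].
Step 1: [-6.0000, 0.0000], x1=-3.7080 (f=0.5013), x2=-2.2920 (f=0.5013); f(x1) = f(x2) (tie, not '<') => keep [-3.7080, 0.0000]
Step 2: [-3.7080, 0.0000], x1=-2.2915 (f=0.5019), x2=-1.4165 (f=2.5076); f(x1) < f(x2) => keep [-3.7080, -1.4165]
Final interval: [-3.7080, -1.4165]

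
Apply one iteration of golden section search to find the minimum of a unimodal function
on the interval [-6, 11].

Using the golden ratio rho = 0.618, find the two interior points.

Golden section search on [-6, 11].
Golden ratio rho = 0.618 (approx).
Interior points:
  x_1 = -6 + (1-0.618)*17 = 0.4940
  x_2 = -6 + 0.618*17 = 4.5060
Compare f(x_1) and f(x_2) to determine which subinterval to keep.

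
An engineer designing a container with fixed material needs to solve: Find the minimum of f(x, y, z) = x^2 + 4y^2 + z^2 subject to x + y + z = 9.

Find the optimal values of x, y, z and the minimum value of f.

Using Lagrange multipliers on f = x^2 + 4y^2 + z^2 with constraint x + y + z = 9:
Conditions: 2*1*x = lambda, 2*4*y = lambda, 2*1*z = lambda
So x = lambda/2, y = lambda/8, z = lambda/2
Substituting into constraint: lambda * (9/8) = 9
lambda = 8
x = 4, y = 1, z = 4
Minimum value = 36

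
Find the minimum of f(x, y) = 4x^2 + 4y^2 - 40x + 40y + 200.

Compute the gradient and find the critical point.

f(x,y) = 4x^2 + 4y^2 - 40x + 40y + 200
df/dx = 8x + (-40) = 0  =>  x = 5
df/dy = 8y + (40) = 0  =>  y = -5
f(5, -5) = 4*(5)^2 + 4*(-5)^2 + -40*(5) + 40*(-5) + 200 = 0
Hessian is diagonal with entries 8, 8 > 0, so this is a minimum.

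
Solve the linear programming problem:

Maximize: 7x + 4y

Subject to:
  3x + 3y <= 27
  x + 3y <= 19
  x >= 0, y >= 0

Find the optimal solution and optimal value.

Feasible vertices: (0, 0), (0, 19/3), (4, 5), (9, 0)
Objective 7x + 4y at each:
  (0, 0): 0
  (0, 19/3): 76/3
  (4, 5): 48
  (9, 0): 63
Maximum is 63 at (9, 0).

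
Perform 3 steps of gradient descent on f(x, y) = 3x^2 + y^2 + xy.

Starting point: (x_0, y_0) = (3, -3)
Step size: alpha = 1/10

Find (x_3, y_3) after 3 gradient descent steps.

f(x,y) = 3x^2 + y^2 + xy
grad_x = 6x + 1y, grad_y = 2y + 1x
Step 1: grad = (15, -3), (3/2, -27/10)
Step 2: grad = (63/10, -39/10), (87/100, -231/100)
Step 3: grad = (291/100, -15/4), (579/1000, -387/200)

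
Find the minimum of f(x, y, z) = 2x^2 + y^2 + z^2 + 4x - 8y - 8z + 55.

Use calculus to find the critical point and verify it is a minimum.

f(x,y,z) = 2x^2 + y^2 + z^2 + 4x - 8y - 8z + 55
df/dx = 4x + (4) = 0 => x = -1
df/dy = 2y + (-8) = 0 => y = 4
df/dz = 2z + (-8) = 0 => z = 4
f(-1,4,4) = 2*(-1)^2 + 1*(4)^2 + 1*(4)^2 + 4*(-1) + -8*(4) + -8*(4) + 55 = 21
Hessian is diagonal with entries 4, 2, 2 > 0, confirmed minimum.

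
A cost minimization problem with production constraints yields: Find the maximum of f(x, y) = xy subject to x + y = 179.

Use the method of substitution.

Substitute y = 179 - x into f(x,y) = xy:
g(x) = x(179 - x) = 179x - x^2
g'(x) = 179 - 2x = 0  =>  x = 179/2
y = 179 - 179/2 = 179/2
Maximum value = (179/2) * (179/2) = 32041/4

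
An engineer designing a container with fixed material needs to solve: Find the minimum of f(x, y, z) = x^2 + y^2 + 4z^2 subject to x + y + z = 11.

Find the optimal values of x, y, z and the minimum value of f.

Using Lagrange multipliers on f = x^2 + y^2 + 4z^2 with constraint x + y + z = 11:
Conditions: 2*1*x = lambda, 2*1*y = lambda, 2*4*z = lambda
So x = lambda/2, y = lambda/2, z = lambda/8
Substituting into constraint: lambda * (9/8) = 11
lambda = 88/9
x = 44/9, y = 44/9, z = 11/9
Minimum value = 484/9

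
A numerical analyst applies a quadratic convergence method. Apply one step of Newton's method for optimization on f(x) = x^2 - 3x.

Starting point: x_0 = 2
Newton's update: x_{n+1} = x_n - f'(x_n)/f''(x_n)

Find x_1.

f(x) = x^2 - 3x
f'(x) = 2x + (-3), f''(x) = 2
Newton step: x_1 = x_0 - f'(x_0)/f''(x_0)
f'(2) = 1
x_1 = 2 - 1/2 = 3/2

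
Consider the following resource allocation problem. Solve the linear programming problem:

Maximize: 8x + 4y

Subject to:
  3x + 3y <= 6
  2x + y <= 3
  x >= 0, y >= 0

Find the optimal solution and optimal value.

Feasible vertices: (0, 0), (0, 2), (1, 1), (3/2, 0)
Objective 8x + 4y at each:
  (0, 0): 0
  (0, 2): 8
  (1, 1): 12
  (3/2, 0): 12
Maximum is 12 at (1, 1).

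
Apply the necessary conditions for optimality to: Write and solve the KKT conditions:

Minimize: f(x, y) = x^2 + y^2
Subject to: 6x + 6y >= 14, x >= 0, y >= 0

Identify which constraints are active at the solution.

KKT conditions for min x^2 + y^2 s.t. 6x + 6y >= 14, x >= 0, y >= 0:
Stationarity: 2x = mu*6 + mu_x, 2y = mu*6 + mu_y, with mu, mu_x, mu_y >= 0
Complementary slackness: mu*(6x + 6y - 14) = 0, mu_x*x = 0, mu_y*y = 0
(0, 0) is infeasible (6*0 + 6*0 < 14), so if mu = 0 stationarity would force x = mu_x/2 >= 0, y = mu_y/2 >= 0 with mu_x*x = mu_y*y = 0, i.e. x = y = 0: contradiction. Hence mu > 0 and 6x + 6y = 14 is active.
Try x > 0, y > 0 (so mu_x = mu_y = 0): x = 6*mu/2, y = 6*mu/2
Substitute: 6*(6*mu/2) + 6*(6*mu/2) = 14
  mu*72/2 = 14 => mu = 7/18
x* = 7/6 > 0, y* = 7/6 > 0, consistent with mu_x = mu_y = 0.
f is convex and the constraints are linear, so this KKT point is the global minimum.
f* = 49/18
Active constraints: 6x + 6y >= 14 (holds with equality, mu = 7/18 > 0); x >= 0 and y >= 0 are inactive (mu_x = mu_y = 0).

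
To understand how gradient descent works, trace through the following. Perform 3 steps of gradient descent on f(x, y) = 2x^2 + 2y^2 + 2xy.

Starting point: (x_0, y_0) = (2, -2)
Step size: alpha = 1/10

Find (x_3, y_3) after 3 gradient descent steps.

f(x,y) = 2x^2 + 2y^2 + 2xy
grad_x = 4x + 2y, grad_y = 4y + 2x
Step 1: grad = (4, -4), (8/5, -8/5)
Step 2: grad = (16/5, -16/5), (32/25, -32/25)
Step 3: grad = (64/25, -64/25), (128/125, -128/125)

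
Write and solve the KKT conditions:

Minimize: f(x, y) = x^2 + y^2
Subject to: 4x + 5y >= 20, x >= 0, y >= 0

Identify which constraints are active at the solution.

KKT conditions for min x^2 + y^2 s.t. 4x + 5y >= 20, x >= 0, y >= 0:
Stationarity: 2x = mu*4 + mu_x, 2y = mu*5 + mu_y, with mu, mu_x, mu_y >= 0
Complementary slackness: mu*(4x + 5y - 20) = 0, mu_x*x = 0, mu_y*y = 0
(0, 0) is infeasible (4*0 + 5*0 < 20), so if mu = 0 stationarity would force x = mu_x/2 >= 0, y = mu_y/2 >= 0 with mu_x*x = mu_y*y = 0, i.e. x = y = 0: contradiction. Hence mu > 0 and 4x + 5y = 20 is active.
Try x > 0, y > 0 (so mu_x = mu_y = 0): x = 4*mu/2, y = 5*mu/2
Substitute: 4*(4*mu/2) + 5*(5*mu/2) = 20
  mu*41/2 = 20 => mu = 40/41
x* = 80/41 > 0, y* = 100/41 > 0, consistent with mu_x = mu_y = 0.
f is convex and the constraints are linear, so this KKT point is the global minimum.
f* = 400/41
Active constraints: 4x + 5y >= 20 (holds with equality, mu = 40/41 > 0); x >= 0 and y >= 0 are inactive (mu_x = mu_y = 0).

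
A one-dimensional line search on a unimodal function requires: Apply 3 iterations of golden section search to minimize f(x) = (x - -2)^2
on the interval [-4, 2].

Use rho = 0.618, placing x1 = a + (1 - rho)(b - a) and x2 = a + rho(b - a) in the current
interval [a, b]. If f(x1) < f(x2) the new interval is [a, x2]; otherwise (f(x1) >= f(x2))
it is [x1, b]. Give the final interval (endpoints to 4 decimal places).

Golden section search for min of f(x) = (x - -2)^2 on [-4, 2].
Each step: x1 = a + (1 - rho)(b - a), x2 = a + rho(b - a); if f(x1) < f(x2) keep [a, x2], otherwise keep [x1, b].
Step 1: [-4.0000, 2.0000], x1=-1.7080 (f=0.0853), x2=-0.2920 (f=2.9173); f(x1) < f(x2) => keep [-4.0000, -0.2920]
Step 2: [-4.0000, -0.2920], x1=-2.5835 (f=0.3405), x2=-1.7085 (f=0.0850); f(x1) > f(x2) => keep [-2.5835, -0.2920]
Step 3: [-2.5835, -0.2920], x1=-1.7082 (f=0.0852), x2=-1.1674 (f=0.6933); f(x1) < f(x2) => keep [-2.5835, -1.1674]
Final interval: [-2.5835, -1.1674]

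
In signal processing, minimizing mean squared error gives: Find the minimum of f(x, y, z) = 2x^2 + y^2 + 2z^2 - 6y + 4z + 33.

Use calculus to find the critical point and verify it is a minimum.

f(x,y,z) = 2x^2 + y^2 + 2z^2 - 6y + 4z + 33
df/dx = 4x + (0) = 0 => x = 0
df/dy = 2y + (-6) = 0 => y = 3
df/dz = 4z + (4) = 0 => z = -1
f(0,3,-1) = 2*(0)^2 + 1*(3)^2 + 2*(-1)^2 + -6*(3) + 4*(-1) + 33 = 22
Hessian is diagonal with entries 4, 2, 4 > 0, confirmed minimum.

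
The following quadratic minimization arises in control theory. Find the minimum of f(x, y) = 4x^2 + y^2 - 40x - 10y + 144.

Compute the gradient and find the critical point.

f(x,y) = 4x^2 + y^2 - 40x - 10y + 144
df/dx = 8x + (-40) = 0  =>  x = 5
df/dy = 2y + (-10) = 0  =>  y = 5
f(5, 5) = 4*(5)^2 + 1*(5)^2 + -40*(5) + -10*(5) + 144 = 19
Hessian is diagonal with entries 8, 2 > 0, so this is a minimum.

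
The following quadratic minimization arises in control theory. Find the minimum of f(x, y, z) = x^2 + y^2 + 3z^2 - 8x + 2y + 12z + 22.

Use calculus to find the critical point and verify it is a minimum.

f(x,y,z) = x^2 + y^2 + 3z^2 - 8x + 2y + 12z + 22
df/dx = 2x + (-8) = 0 => x = 4
df/dy = 2y + (2) = 0 => y = -1
df/dz = 6z + (12) = 0 => z = -2
f(4,-1,-2) = 1*(4)^2 + 1*(-1)^2 + 3*(-2)^2 + -8*(4) + 2*(-1) + 12*(-2) + 22 = -7
Hessian is diagonal with entries 2, 2, 6 > 0, confirmed minimum.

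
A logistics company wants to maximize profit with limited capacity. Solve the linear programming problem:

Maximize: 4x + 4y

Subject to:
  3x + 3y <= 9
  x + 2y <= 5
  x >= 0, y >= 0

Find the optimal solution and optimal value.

Feasible vertices: (0, 0), (0, 5/2), (1, 2), (3, 0)
Objective 4x + 4y at each:
  (0, 0): 0
  (0, 5/2): 10
  (1, 2): 12
  (3, 0): 12
Maximum is 12 at (1, 2).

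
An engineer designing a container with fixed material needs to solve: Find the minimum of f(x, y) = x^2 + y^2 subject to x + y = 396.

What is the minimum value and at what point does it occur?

Substitute y = 396 - x into f(x,y) = x^2 + y^2:
g(x) = x^2 + (396 - x)^2 = 2x^2 - 792x + 156816
g'(x) = 4x - 792 = 0  =>  x = 198
y = 396 - 198 = 198
Minimum value = 198^2 + 198^2 = 78408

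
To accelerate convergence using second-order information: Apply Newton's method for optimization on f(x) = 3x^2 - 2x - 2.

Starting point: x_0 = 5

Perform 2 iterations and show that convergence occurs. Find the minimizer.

f(x) = 3x^2 - 2x - 2, f'(x) = 6x + (-2), f''(x) = 6
Step 1: f'(5) = 28, x_1 = 5 - 28/6 = 1/3
Step 2: f'(1/3) = 0, x_2 = 1/3 (converged)
Newton's method converges in 1 step for quadratics.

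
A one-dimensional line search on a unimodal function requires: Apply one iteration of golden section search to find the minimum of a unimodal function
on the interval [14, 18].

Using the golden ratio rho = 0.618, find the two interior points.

Golden section search on [14, 18].
Golden ratio rho = 0.618 (approx).
Interior points:
  x_1 = 14 + (1-0.618)*4 = 15.5280
  x_2 = 14 + 0.618*4 = 16.4720
Compare f(x_1) and f(x_2) to determine which subinterval to keep.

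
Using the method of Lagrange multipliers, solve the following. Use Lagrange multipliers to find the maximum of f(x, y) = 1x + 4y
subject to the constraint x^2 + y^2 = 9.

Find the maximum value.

Set up Lagrange conditions: grad f = lambda * grad g
  1 = 2*lambda*x
  4 = 2*lambda*y
From these: x/y = 1/4, so x = 1t, y = 4t for some t.
Substitute into constraint: (1t)^2 + (4t)^2 = 9
  t^2 * 17 = 9
  t = sqrt(9/17)
Maximum = 1*x + 4*y = (1^2 + 4^2)*t = 17 * sqrt(9/17) = sqrt(153)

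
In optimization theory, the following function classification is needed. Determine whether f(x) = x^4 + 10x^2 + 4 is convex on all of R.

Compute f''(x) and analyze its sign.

f(x) = x^4 + 10x^2 + 4
f'(x) = 4x^3 + 20x
f''(x) = 12x^2 + 20
f''(x) = 12x^2 + 20 >= 20 > 0 for all x
Therefore, f is convex on R.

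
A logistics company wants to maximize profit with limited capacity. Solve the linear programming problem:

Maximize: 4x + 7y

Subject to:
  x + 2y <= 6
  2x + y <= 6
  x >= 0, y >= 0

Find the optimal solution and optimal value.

Feasible vertices: (0, 0), (0, 3), (2, 2), (3, 0)
Objective 4x + 7y at each:
  (0, 0): 0
  (0, 3): 21
  (2, 2): 22
  (3, 0): 12
Maximum is 22 at (2, 2).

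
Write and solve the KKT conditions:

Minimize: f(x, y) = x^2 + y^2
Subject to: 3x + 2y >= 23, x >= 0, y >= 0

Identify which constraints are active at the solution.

KKT conditions for min x^2 + y^2 s.t. 3x + 2y >= 23, x >= 0, y >= 0:
Stationarity: 2x = mu*3 + mu_x, 2y = mu*2 + mu_y, with mu, mu_x, mu_y >= 0
Complementary slackness: mu*(3x + 2y - 23) = 0, mu_x*x = 0, mu_y*y = 0
(0, 0) is infeasible (3*0 + 2*0 < 23), so if mu = 0 stationarity would force x = mu_x/2 >= 0, y = mu_y/2 >= 0 with mu_x*x = mu_y*y = 0, i.e. x = y = 0: contradiction. Hence mu > 0 and 3x + 2y = 23 is active.
Try x > 0, y > 0 (so mu_x = mu_y = 0): x = 3*mu/2, y = 2*mu/2
Substitute: 3*(3*mu/2) + 2*(2*mu/2) = 23
  mu*13/2 = 23 => mu = 46/13
x* = 69/13 > 0, y* = 46/13 > 0, consistent with mu_x = mu_y = 0.
f is convex and the constraints are linear, so this KKT point is the global minimum.
f* = 529/13
Active constraints: 3x + 2y >= 23 (holds with equality, mu = 46/13 > 0); x >= 0 and y >= 0 are inactive (mu_x = mu_y = 0).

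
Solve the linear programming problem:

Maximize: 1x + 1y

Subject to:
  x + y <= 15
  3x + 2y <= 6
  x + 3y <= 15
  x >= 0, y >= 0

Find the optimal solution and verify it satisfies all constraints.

Feasible vertices: (0, 0), (0, 3), (2, 0)
Objective 1x + 1y at each vertex:
  (0, 0): 0
  (0, 3): 3
  (2, 0): 2
Maximum is 3 at (0, 3).
Verify constraints at (x, y) = (0, 3):
  1*0 + 1*3 = 3 <= 15
  3*0 + 2*3 = 6 <= 6 (active)
  1*0 + 3*3 = 9 <= 15
  x = 0 >= 0, y = 3 >= 0. All constraints satisfied.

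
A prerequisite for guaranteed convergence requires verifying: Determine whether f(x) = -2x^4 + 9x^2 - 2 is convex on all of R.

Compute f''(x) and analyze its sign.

f(x) = -2x^4 + 9x^2 - 2
f'(x) = -8x^3 + 18x
f''(x) = -24x^2 + 18
f''(x) = -24x^2 + 18 -> -inf as |x| -> inf
Therefore, f is not globally convex on R.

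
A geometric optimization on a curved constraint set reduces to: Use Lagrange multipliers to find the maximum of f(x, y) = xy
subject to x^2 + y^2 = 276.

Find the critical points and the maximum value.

Lagrange conditions: y = 2*lambda*x and x = 2*lambda*y
If x = 0 then y = 0, violating the constraint, so x, y != 0.
Dividing: y/x = x/y => x^2 = y^2 => y = x or y = -x
Constraint: 2x^2 = 276 => x^2 = 138 => x = +/-sqrt(138)
Critical points: (sqrt(138), sqrt(138)), (-sqrt(138), -sqrt(138)), (sqrt(138), -sqrt(138)), (-sqrt(138), sqrt(138))
  y = x:  xy = x^2 = 138  at (sqrt(138), sqrt(138)) and (-sqrt(138), -sqrt(138))
  y = -x: xy = -x^2 = -138 at (sqrt(138), -sqrt(138)) and (-sqrt(138), sqrt(138))
Maximum xy = 138 at (sqrt(138), sqrt(138)) and (-sqrt(138), -sqrt(138))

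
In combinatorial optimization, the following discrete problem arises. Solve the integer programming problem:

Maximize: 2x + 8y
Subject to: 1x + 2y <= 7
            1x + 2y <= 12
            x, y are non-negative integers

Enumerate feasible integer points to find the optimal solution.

Constraint 1: 1x + 2y <= 7
Constraint 2: 1x + 2y <= 12
Feasible x range (need y >= 0): 0 <= x <= min(7/1, 12/1) => x in {0, ..., 7}.
Enumerate feasible integer points row by row (the coefficient of y is 8 > 0, so for each x the largest feasible y gives the best value):
  x = 0: y <= min((7 - 1*0)/2, (12 - 1*0)/2) => y in {0, ..., 3}; best 2*0 + 8*3 = 24
  x = 1: y <= min((7 - 1*1)/2, (12 - 1*1)/2) => y in {0, ..., 3}; best 2*1 + 8*3 = 26
  x = 2: y <= min((7 - 1*2)/2, (12 - 1*2)/2) => y in {0, ..., 2}; best 2*2 + 8*2 = 20
  x = 3: y <= min((7 - 1*3)/2, (12 - 1*3)/2) => y in {0, ..., 2}; best 2*3 + 8*2 = 22
  x = 4: y <= min((7 - 1*4)/2, (12 - 1*4)/2) => y in {0, ..., 1}; best 2*4 + 8*1 = 16
  x = 5: y <= min((7 - 1*5)/2, (12 - 1*5)/2) => y in {0, ..., 1}; best 2*5 + 8*1 = 18
  x = 6: y <= min((7 - 1*6)/2, (12 - 1*6)/2) => y in {0}; best 2*6 + 8*0 = 12
  x = 7: y <= min((7 - 1*7)/2, (12 - 1*7)/2) => y in {0}; best 2*7 + 8*0 = 14
The maximum 2x + 8y = 26 is achieved at x = 1, y = 3.
Check: 1*1 + 2*3 = 7 <= 7 and 1*1 + 2*3 = 7 <= 12.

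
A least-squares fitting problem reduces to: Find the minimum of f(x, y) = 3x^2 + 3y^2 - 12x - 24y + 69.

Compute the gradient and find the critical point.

f(x,y) = 3x^2 + 3y^2 - 12x - 24y + 69
df/dx = 6x + (-12) = 0  =>  x = 2
df/dy = 6y + (-24) = 0  =>  y = 4
f(2, 4) = 3*(2)^2 + 3*(4)^2 + -12*(2) + -24*(4) + 69 = 9
Hessian is diagonal with entries 6, 6 > 0, so this is a minimum.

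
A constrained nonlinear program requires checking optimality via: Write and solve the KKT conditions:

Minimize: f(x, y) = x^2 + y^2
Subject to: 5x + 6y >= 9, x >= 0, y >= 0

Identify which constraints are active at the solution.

KKT conditions for min x^2 + y^2 s.t. 5x + 6y >= 9, x >= 0, y >= 0:
Stationarity: 2x = mu*5 + mu_x, 2y = mu*6 + mu_y, with mu, mu_x, mu_y >= 0
Complementary slackness: mu*(5x + 6y - 9) = 0, mu_x*x = 0, mu_y*y = 0
(0, 0) is infeasible (5*0 + 6*0 < 9), so if mu = 0 stationarity would force x = mu_x/2 >= 0, y = mu_y/2 >= 0 with mu_x*x = mu_y*y = 0, i.e. x = y = 0: contradiction. Hence mu > 0 and 5x + 6y = 9 is active.
Try x > 0, y > 0 (so mu_x = mu_y = 0): x = 5*mu/2, y = 6*mu/2
Substitute: 5*(5*mu/2) + 6*(6*mu/2) = 9
  mu*61/2 = 9 => mu = 18/61
x* = 45/61 > 0, y* = 54/61 > 0, consistent with mu_x = mu_y = 0.
f is convex and the constraints are linear, so this KKT point is the global minimum.
f* = 81/61
Active constraints: 5x + 6y >= 9 (holds with equality, mu = 18/61 > 0); x >= 0 and y >= 0 are inactive (mu_x = mu_y = 0).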